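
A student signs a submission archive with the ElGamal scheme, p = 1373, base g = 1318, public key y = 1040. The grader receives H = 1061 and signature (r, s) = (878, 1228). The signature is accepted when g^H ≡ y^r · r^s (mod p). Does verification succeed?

fails

Left side g^H mod p:
Squares mod 1373: 1318^1≡1318, 1318^2≡279, 1318^4≡953, 1318^8≡656, 1318^16≡587, 1318^32≡1319, 1318^64≡170, 1318^128≡67, 1318^256≡370, 1318^512≡973, 1318^1024≡732
1061 = 1024 + 32 + 4 + 1, so 1318^1061 ≡ 732·1319·953·1318 ≡ 374 (mod 1373)
Right side y^r · r^s mod p:
Squares mod 1373: 1040^1≡1040, 1040^2≡1049, 1040^4≡628, 1040^8≡333, 1040^16≡1049, 1040^32≡628, 1040^64≡333, 1040^128≡1049, 1040^256≡628, 1040^512≡333
878 = 512 + 256 + 64 + 32 + 8 + 4 + 2, so 1040^878 ≡ 333·628·333·628·333·628·1049 ≡ 575 (mod 1373)
Squares mod 1373: 878^1≡878, 878^2≡631, 878^4≡1364, 878^8≡81, 878^16≡1069, 878^32≡425, 878^64≡762, 878^128≡1238, 878^256≡376, 878^512≡1330, 878^1024≡476
1228 = 1024 + 128 + 64 + 8 + 4, so 878^1228 ≡ 476·1238·762·81·1364 ≡ 1254 (mod 1373)
575·1254 = 721050 ≡ 225 (mod 1373)
374 ≠ 225, so verification fails.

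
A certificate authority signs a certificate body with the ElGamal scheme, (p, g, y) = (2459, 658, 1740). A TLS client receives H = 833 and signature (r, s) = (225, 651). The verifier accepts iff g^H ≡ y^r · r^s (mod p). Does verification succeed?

Left side g^H mod p:
Squares mod 2459: 658^1≡658, 658^2≡180, 658^4≡433, 658^8≡605, 658^16≡2093, 658^32≡1170, 658^64≡1696, 658^128≡1845, 658^256≡769, 658^512≡1201
833 = 512 + 256 + 64 + 1, so 658^833 ≡ 1201·769·1696·658 ≡ 1322 (mod 2459)
Right side y^r · r^s mod p:
Squares mod 2459: 1740^1≡1740, 1740^2≡571, 1740^4≡1453, 1740^8≡1387, 1740^16≡831, 1740^32≡2041, 1740^64≡135, 1740^128≡1012
225 = 128 + 64 + 32 + 1, so 1740^225 ≡ 1012·135·2041·1740 ≡ 464 (mod 2459)
Squares mod 2459: 225^1≡225, 225^2≡1445, 225^4≡334, 225^8≡901, 225^16≡331, 225^32≡1365, 225^64≡1762, 225^128≡1386, 225^256≡517, 225^512≡1717
651 = 512 + 128 + 8 + 2 + 1, so 225^651 ≡ 1717·1386·901·1445·225 ≡ 171 (mod 2459)
464·171 = 79344 ≡ 656 (mod 2459)
1322 ≠ 656, so verification fails.

fails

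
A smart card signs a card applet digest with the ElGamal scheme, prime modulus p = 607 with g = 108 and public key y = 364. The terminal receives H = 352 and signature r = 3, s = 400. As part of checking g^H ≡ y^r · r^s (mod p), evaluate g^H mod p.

108^2 = 11664 ≡ 131
108^4 ≡ 131^2 = 17161 ≡ 165
108^8 ≡ 165^2 = 27225 ≡ 517
108^16 ≡ 517^2 = 267289 ≡ 209
108^32 ≡ 209^2 = 43681 ≡ 584
108^64 ≡ 584^2 = 341056 ≡ 529
108^128 ≡ 529^2 = 279841 ≡ 14
108^256 ≡ 14^2 = 196
352 = 256 + 64 + 32, so 108^352 ≡ 196·529·584 ≡ 171 (mod 607)

171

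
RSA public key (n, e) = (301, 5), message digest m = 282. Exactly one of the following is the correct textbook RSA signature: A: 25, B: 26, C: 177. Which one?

A

Candidate A: Squares mod 301: 25^1≡25, 25^2≡23, 25^4≡228; 5 = 4 + 1, so 25^5 ≡ 228·25 ≡ 282 (mod 301)
  → matches m = 282
Candidate B: Squares mod 301: 26^1≡26, 26^2≡74, 26^4≡58; 5 = 4 + 1, so 26^5 ≡ 58·26 ≡ 3 (mod 301)
Candidate C: Squares mod 301: 177^1≡177, 177^2≡25, 177^4≡23; 5 = 4 + 1, so 177^5 ≡ 23·177 ≡ 158 (mod 301)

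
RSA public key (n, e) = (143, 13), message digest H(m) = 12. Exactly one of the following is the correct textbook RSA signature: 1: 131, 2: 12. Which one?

2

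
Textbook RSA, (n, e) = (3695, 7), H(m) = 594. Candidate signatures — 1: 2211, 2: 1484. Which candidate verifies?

Candidate 1: Squares mod 3695: 2211^1≡2211, 2211^2≡36, 2211^4≡1296; 7 = 4 + 2 + 1, so 2211^7 ≡ 1296·36·2211 ≡ 3101 (mod 3695)
Candidate 2: Squares mod 3695: 1484^1≡1484, 1484^2≡36, 1484^4≡1296; 7 = 4 + 2 + 1, so 1484^7 ≡ 1296·36·1484 ≡ 594 (mod 3695)
  → matches H(m) = 594

2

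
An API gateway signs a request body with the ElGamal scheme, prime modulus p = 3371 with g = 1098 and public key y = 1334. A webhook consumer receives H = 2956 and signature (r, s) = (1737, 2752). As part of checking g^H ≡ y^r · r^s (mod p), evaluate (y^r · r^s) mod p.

2150

1334^2 = 1779556 ≡ 3039
1334^4 ≡ 3039^2 = 9235521 ≡ 2352
1334^8 ≡ 2352^2 = 5531904 ≡ 93
1334^16 ≡ 93^2 = 8649 ≡ 1907
1334^32 ≡ 1907^2 = 3636649 ≡ 2711
1334^64 ≡ 2711^2 = 7349521 ≡ 741
1334^128 ≡ 741^2 = 549081 ≡ 2979
1334^256 ≡ 2979^2 = 8874441 ≡ 1969
1334^512 ≡ 1969^2 = 3876961 ≡ 311
1334^1024 ≡ 311^2 = 96721 ≡ 2333
1737 = 1024 + 512 + 128 + 64 + 8 + 1, so 1334^1737 ≡ 2333·311·2979·741·93·1334 ≡ 3120 (mod 3371)
1737^2 = 3017169 ≡ 124
1737^4 ≡ 124^2 = 15376 ≡ 1892
1737^8 ≡ 1892^2 = 3579664 ≡ 3033
1737^16 ≡ 3033^2 = 9199089 ≡ 3001
1737^32 ≡ 3001^2 = 9006001 ≡ 2060
1737^64 ≡ 2060^2 = 4243600 ≡ 2882
1737^128 ≡ 2882^2 = 8305924 ≡ 3151
1737^256 ≡ 3151^2 = 9928801 ≡ 1206
1737^512 ≡ 1206^2 = 1454436 ≡ 1535
1737^1024 ≡ 1535^2 = 2356225 ≡ 3267
1737^2048 ≡ 3267^2 = 10673289 ≡ 703
2752 = 2048 + 512 + 128 + 64, so 1737^2752 ≡ 703·1535·3151·2882 ≡ 2194 (mod 3371)
y^r · r^s ≡ 3120·2194 = 6845280 ≡ 2150 (mod 3371)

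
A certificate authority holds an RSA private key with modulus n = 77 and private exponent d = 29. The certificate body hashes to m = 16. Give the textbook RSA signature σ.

Squares mod 77: m^1≡16, m^2≡25, m^4≡9, m^8≡4, m^16≡16
29 = 16 + 8 + 4 + 1, so m^29 ≡ 16·4·9·16 ≡ 53 (mod 77)

53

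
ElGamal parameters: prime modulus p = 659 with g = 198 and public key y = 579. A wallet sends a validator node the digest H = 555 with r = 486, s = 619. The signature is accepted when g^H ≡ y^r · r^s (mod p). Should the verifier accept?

Left side g^H mod p:
198^2 = 39204 ≡ 323
198^4 ≡ 323^2 = 104329 ≡ 207
198^8 ≡ 207^2 = 42849 ≡ 14
198^16 ≡ 14^2 = 196
198^32 ≡ 196^2 = 38416 ≡ 194
198^64 ≡ 194^2 = 37636 ≡ 73
198^128 ≡ 73^2 = 5329 ≡ 57
198^256 ≡ 57^2 = 3249 ≡ 613
198^512 ≡ 613^2 = 375769 ≡ 139
555 = 512 + 32 + 8 + 2 + 1, so 198^555 ≡ 139·194·14·323·198 ≡ 63 (mod 659)
Right side y^r · r^s mod p:
579^2 = 335241 ≡ 469
579^4 ≡ 469^2 = 219961 ≡ 514
579^8 ≡ 514^2 = 264196 ≡ 596
579^16 ≡ 596^2 = 355216 ≡ 15
579^32 ≡ 15^2 = 225
579^64 ≡ 225^2 = 50625 ≡ 541
579^128 ≡ 541^2 = 292681 ≡ 85
579^256 ≡ 85^2 = 7225 ≡ 635
486 = 256 + 128 + 64 + 32 + 4 + 2, so 579^486 ≡ 635·85·541·225·514·469 ≡ 15 (mod 659)
486^2 = 236196 ≡ 274
486^4 ≡ 274^2 = 75076 ≡ 609
486^8 ≡ 609^2 = 370881 ≡ 523
486^16 ≡ 523^2 = 273529 ≡ 44
486^32 ≡ 44^2 = 1936 ≡ 618
486^64 ≡ 618^2 = 381924 ≡ 363
486^128 ≡ 363^2 = 131769 ≡ 628
486^256 ≡ 628^2 = 394384 ≡ 302
486^512 ≡ 302^2 = 91204 ≡ 262
619 = 512 + 64 + 32 + 8 + 2 + 1, so 486^619 ≡ 262·363·618·523·274·486 ≡ 136 (mod 659)
15·136 = 2040 ≡ 63 (mod 659)
63 ≡ 63 (mod 659), so the signature is genuine.

accept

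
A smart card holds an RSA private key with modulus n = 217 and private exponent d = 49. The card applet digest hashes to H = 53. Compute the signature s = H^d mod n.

11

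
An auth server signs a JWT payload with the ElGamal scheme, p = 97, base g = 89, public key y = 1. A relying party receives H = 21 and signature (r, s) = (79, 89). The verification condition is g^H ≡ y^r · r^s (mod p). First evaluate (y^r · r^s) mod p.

18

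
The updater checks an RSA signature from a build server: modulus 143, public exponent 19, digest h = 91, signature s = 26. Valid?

Squares mod 143: s^1≡26, s^2≡104, s^4≡91, s^8≡130, s^16≡26
19 = 16 + 2 + 1, so s^19 ≡ 26·104·26 ≡ 91 (mod 143)
s^19 mod 143 = 91 matches h.

yes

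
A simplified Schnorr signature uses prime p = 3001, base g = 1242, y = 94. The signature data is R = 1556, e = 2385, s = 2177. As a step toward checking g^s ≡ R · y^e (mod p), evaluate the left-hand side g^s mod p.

1242^2177 mod 3001 = 575

575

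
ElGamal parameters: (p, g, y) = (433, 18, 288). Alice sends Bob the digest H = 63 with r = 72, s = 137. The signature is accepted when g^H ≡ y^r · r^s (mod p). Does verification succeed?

Left side g^H mod p:
Squares mod 433: 18^1≡18, 18^2≡324, 18^4≡190, 18^8≡161, 18^16≡374, 18^32≡17
63 = 32 + 16 + 8 + 4 + 2 + 1, so 18^63 ≡ 17·374·161·190·324·18 ≡ 425 (mod 433)
Right side y^r · r^s mod p:
Squares mod 433: 288^1≡288, 288^2≡241, 288^4≡59, 288^8≡17, 288^16≡289, 288^32≡385, 288^64≡139
72 = 64 + 8, so 288^72 ≡ 139·17 ≡ 198 (mod 433)
Squares mod 433: 72^1≡72, 72^2≡421, 72^4≡144, 72^8≡385, 72^16≡139, 72^32≡269, 72^64≡50, 72^128≡335
137 = 128 + 8 + 1, so 72^137 ≡ 335·385·72 ≡ 82 (mod 433)
198·82 = 16236 ≡ 215 (mod 433)
425 ≠ 215, so verification fails.

fails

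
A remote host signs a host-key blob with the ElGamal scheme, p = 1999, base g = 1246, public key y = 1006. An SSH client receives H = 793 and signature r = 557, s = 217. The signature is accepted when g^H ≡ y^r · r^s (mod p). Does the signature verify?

Left side g^H mod p:
1246^2 = 1552516 ≡ 1292
1246^4 ≡ 1292^2 = 1669264 ≡ 99
1246^8 ≡ 99^2 = 9801 ≡ 1805
1246^16 ≡ 1805^2 = 3258025 ≡ 1654
1246^32 ≡ 1654^2 = 2735716 ≡ 1084
1246^64 ≡ 1084^2 = 1175056 ≡ 1643
1246^128 ≡ 1643^2 = 2699449 ≡ 799
1246^256 ≡ 799^2 = 638401 ≡ 720
1246^512 ≡ 720^2 = 518400 ≡ 659
793 = 512 + 256 + 16 + 8 + 1, so 1246^793 ≡ 659·720·1654·1805·1246 ≡ 1244 (mod 1999)
Right side y^r · r^s mod p:
1006^2 = 1012036 ≡ 542
1006^4 ≡ 542^2 = 293764 ≡ 1910
1006^8 ≡ 1910^2 = 3648100 ≡ 1924
1006^16 ≡ 1924^2 = 3701776 ≡ 1627
1006^32 ≡ 1627^2 = 2647129 ≡ 453
1006^64 ≡ 453^2 = 205209 ≡ 1311
1006^128 ≡ 1311^2 = 1718721 ≡ 1580
1006^256 ≡ 1580^2 = 2496400 ≡ 1648
1006^512 ≡ 1648^2 = 2715904 ≡ 1262
557 = 512 + 32 + 8 + 4 + 1, so 1006^557 ≡ 1262·453·1924·1910·1006 ≡ 542 (mod 1999)
557^2 = 310249 ≡ 404
557^4 ≡ 404^2 = 163216 ≡ 1297
557^8 ≡ 1297^2 = 1682209 ≡ 1050
557^16 ≡ 1050^2 = 1102500 ≡ 1051
557^32 ≡ 1051^2 = 1104601 ≡ 1153
557^64 ≡ 1153^2 = 1329409 ≡ 74
557^128 ≡ 74^2 = 5476 ≡ 1478
217 = 128 + 64 + 16 + 8 + 1, so 557^217 ≡ 1478·74·1051·1050·557 ≡ 1292 (mod 1999)
542·1292 = 700264 ≡ 614 (mod 1999)
1244 ≠ 614, so verification fails.

does not verify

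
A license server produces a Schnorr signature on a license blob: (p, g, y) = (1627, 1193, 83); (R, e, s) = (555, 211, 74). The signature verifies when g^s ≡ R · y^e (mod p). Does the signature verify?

does not verify

g^s mod p:
Squares mod 1627: 1193^1≡1193, 1193^2≡1251, 1193^4≡1454, 1193^8≡643, 1193^16≡191, 1193^32≡687, 1193^64≡139
74 = 64 + 8 + 2, so 1193^74 ≡ 139·643·1251 ≡ 1560 (mod 1627)
R · y^e mod p:
Squares mod 1627: 83^1≡83, 83^2≡381, 83^4≡358, 83^8≡1258, 83^16≡1120, 83^32≡1610, 83^64≡289, 83^128≡544
211 = 128 + 64 + 16 + 2 + 1, so 83^211 ≡ 544·289·1120·381·83 ≡ 586 (mod 1627)
555·586 = 325230 ≡ 1457 (mod 1627)
1560 ≠ 1457; the check fails.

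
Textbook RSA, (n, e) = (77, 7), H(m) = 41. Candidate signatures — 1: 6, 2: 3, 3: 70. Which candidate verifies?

Candidate 1: Squares mod 77: 6^1≡6, 6^2≡36, 6^4≡64; 7 = 4 + 2 + 1, so 6^7 ≡ 64·36·6 ≡ 41 (mod 77)
  → matches H(m) = 41
Candidate 2: Squares mod 77: 3^1≡3, 3^2≡9, 3^4≡4; 7 = 4 + 2 + 1, so 3^7 ≡ 4·9·3 ≡ 31 (mod 77)
Candidate 3: Squares mod 77: 70^1≡70, 70^2≡49, 70^4≡14; 7 = 4 + 2 + 1, so 70^7 ≡ 14·49·70 ≡ 49 (mod 77)

1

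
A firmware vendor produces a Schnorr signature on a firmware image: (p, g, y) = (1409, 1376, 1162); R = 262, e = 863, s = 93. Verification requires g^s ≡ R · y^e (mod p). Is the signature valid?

invalid

g^s mod p:
1376^2 = 1893376 ≡ 1089
1376^4 ≡ 1089^2 = 1185921 ≡ 952
1376^8 ≡ 952^2 = 906304 ≡ 317
1376^16 ≡ 317^2 = 100489 ≡ 450
1376^32 ≡ 450^2 = 202500 ≡ 1013
1376^64 ≡ 1013^2 = 1026169 ≡ 417
93 = 64 + 16 + 8 + 4 + 1, so 1376^93 ≡ 417·450·317·952·1376 ≡ 319 (mod 1409)
R · y^e mod p:
1162^2 = 1350244 ≡ 422
1162^4 ≡ 422^2 = 178084 ≡ 550
1162^8 ≡ 550^2 = 302500 ≡ 974
1162^16 ≡ 974^2 = 948676 ≡ 419
1162^32 ≡ 419^2 = 175561 ≡ 845
1162^64 ≡ 845^2 = 714025 ≡ 1071
1162^128 ≡ 1071^2 = 1147041 ≡ 115
1162^256 ≡ 115^2 = 13225 ≡ 544
1162^512 ≡ 544^2 = 295936 ≡ 46
863 = 512 + 256 + 64 + 16 + 8 + 4 + 2 + 1, so 1162^863 ≡ 46·544·1071·419·974·550·422·1162 ≡ 274 (mod 1409)
262·274 = 71788 ≡ 1338 (mod 1409)
319 ≠ 1338; the check fails.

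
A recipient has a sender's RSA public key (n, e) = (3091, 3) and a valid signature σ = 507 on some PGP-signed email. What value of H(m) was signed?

σ^2 ≡ 507^2 = 257049 ≡ 496
3 = 2 + 1, so σ^3 ≡ 496·507 ≡ 1101 (mod 3091)

1101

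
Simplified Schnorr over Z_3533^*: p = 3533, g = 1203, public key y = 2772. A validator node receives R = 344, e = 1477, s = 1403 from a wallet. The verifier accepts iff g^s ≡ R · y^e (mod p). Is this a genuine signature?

g^s mod p:
1203^2 = 1447209 ≡ 2212
1203^4 ≡ 2212^2 = 4892944 ≡ 3272
1203^8 ≡ 3272^2 = 10705984 ≡ 994
1203^16 ≡ 994^2 = 988036 ≡ 2329
1203^32 ≡ 2329^2 = 5424241 ≡ 1086
1203^64 ≡ 1086^2 = 1179396 ≡ 2907
1203^128 ≡ 2907^2 = 8450649 ≡ 3246
1203^256 ≡ 3246^2 = 10536516 ≡ 1110
1203^512 ≡ 1110^2 = 1232100 ≡ 2616
1203^1024 ≡ 2616^2 = 6843456 ≡ 35
1403 = 1024 + 256 + 64 + 32 + 16 + 8 + 2 + 1, so 1203^1403 ≡ 35·1110·2907·1086·2329·994·2212·1203 ≡ 16 (mod 3533)
R · y^e mod p:
2772^2 = 7683984 ≡ 3242
2772^4 ≡ 3242^2 = 10510564 ≡ 3422
2772^8 ≡ 3422^2 = 11710084 ≡ 1722
2772^16 ≡ 1722^2 = 2965284 ≡ 1097
2772^32 ≡ 1097^2 = 1203409 ≡ 2189
2772^64 ≡ 2189^2 = 4791721 ≡ 973
2772^128 ≡ 973^2 = 946729 ≡ 3418
2772^256 ≡ 3418^2 = 11682724 ≡ 2626
2772^512 ≡ 2626^2 = 6895876 ≡ 2993
2772^1024 ≡ 2993^2 = 8958049 ≡ 1894
1477 = 1024 + 256 + 128 + 64 + 4 + 1, so 2772^1477 ≡ 1894·2626·3418·973·3422·2772 ≡ 986 (mod 3533)
344·986 = 339184 ≡ 16 (mod 3533)
16 ≡ 16 (mod 3533); signature holds.

genuine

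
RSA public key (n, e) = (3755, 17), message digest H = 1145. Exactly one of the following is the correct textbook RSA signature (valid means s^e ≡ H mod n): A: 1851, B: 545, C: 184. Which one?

Candidate A: 1851^17 mod 3755 = 2696
Candidate B: 545^17 mod 3755 = 1145
  → matches H = 1145
Candidate C: 184^17 mod 3755 = 914

B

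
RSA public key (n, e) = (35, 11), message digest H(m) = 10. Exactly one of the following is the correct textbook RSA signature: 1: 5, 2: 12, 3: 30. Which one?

Candidate 1: Squares mod 35: 5^1≡5, 5^2≡25, 5^4≡30, 5^8≡25; 11 = 8 + 2 + 1, so 5^11 ≡ 25·25·5 ≡ 10 (mod 35)
  → matches H(m) = 10
Candidate 2: Squares mod 35: 12^1≡12, 12^2≡4, 12^4≡16, 12^8≡11; 11 = 8 + 2 + 1, so 12^11 ≡ 11·4·12 ≡ 3 (mod 35)
Candidate 3: Squares mod 35: 30^1≡30, 30^2≡25, 30^4≡30, 30^8≡25; 11 = 8 + 2 + 1, so 30^11 ≡ 25·25·30 ≡ 25 (mod 35)

1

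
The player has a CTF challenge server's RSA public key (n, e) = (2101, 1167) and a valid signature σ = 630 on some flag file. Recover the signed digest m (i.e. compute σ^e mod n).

713

σ^1167 mod 2101 = 713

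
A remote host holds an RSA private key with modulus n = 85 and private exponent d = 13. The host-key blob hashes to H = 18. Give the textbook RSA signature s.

18

H^2 ≡ 18^2 = 324 ≡ 69
H^4 ≡ 69^2 = 4761 ≡ 1
H^8 ≡ 1^2 = 1
13 = 8 + 4 + 1, so H^13 ≡ 1·1·18 ≡ 18 (mod 85)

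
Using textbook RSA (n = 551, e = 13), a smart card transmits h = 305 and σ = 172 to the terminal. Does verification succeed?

passes

σ^2 ≡ 172^2 = 29584 ≡ 381
σ^4 ≡ 381^2 = 145161 ≡ 248
σ^8 ≡ 248^2 = 61504 ≡ 343
13 = 8 + 4 + 1, so σ^13 ≡ 343·248·172 ≡ 305 (mod 551)
Since 305 equals the digest 305, verification succeeds.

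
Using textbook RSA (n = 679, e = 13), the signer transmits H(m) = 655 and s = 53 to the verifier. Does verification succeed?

fails

s^2 ≡ 53^2 = 2809 ≡ 93
s^4 ≡ 93^2 = 8649 ≡ 501
s^8 ≡ 501^2 = 251001 ≡ 450
13 = 8 + 4 + 1, so s^13 ≡ 450·501·53 ≡ 487 (mod 679)
487 ≠ 655, so verification fails.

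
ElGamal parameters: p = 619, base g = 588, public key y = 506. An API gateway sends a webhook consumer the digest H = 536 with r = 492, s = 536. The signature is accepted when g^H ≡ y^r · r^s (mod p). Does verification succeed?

passes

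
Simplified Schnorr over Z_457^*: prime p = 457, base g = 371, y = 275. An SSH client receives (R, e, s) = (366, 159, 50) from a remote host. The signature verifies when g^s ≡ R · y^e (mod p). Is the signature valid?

g^s mod p:
371^2 = 137641 ≡ 84
371^4 ≡ 84^2 = 7056 ≡ 201
371^8 ≡ 201^2 = 40401 ≡ 185
371^16 ≡ 185^2 = 34225 ≡ 407
371^32 ≡ 407^2 = 165649 ≡ 215
50 = 32 + 16 + 2, so 371^50 ≡ 215·407·84 ≡ 32 (mod 457)
R · y^e mod p:
275^2 = 75625 ≡ 220
275^4 ≡ 220^2 = 48400 ≡ 415
275^8 ≡ 415^2 = 172225 ≡ 393
275^16 ≡ 393^2 = 154449 ≡ 440
275^32 ≡ 440^2 = 193600 ≡ 289
275^64 ≡ 289^2 = 83521 ≡ 347
275^128 ≡ 347^2 = 120409 ≡ 218
159 = 128 + 16 + 8 + 4 + 2 + 1, so 275^159 ≡ 218·440·393·415·220·275 ≡ 377 (mod 457)
366·377 = 137982 ≡ 425 (mod 457)
32 ≠ 425; the check fails.

invalid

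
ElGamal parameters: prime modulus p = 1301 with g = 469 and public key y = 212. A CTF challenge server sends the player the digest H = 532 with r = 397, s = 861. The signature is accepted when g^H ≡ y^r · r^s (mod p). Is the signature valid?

Left side g^H mod p:
Squares mod 1301: 469^1≡469, 469^2≡92, 469^4≡658, 469^8≡1032, 469^16≡806, 469^32≡437, 469^64≡1023, 469^128≡525, 469^256≡1114, 469^512≡1143
532 = 512 + 16 + 4, so 469^532 ≡ 1143·806·658 ≡ 1125 (mod 1301)
Right side y^r · r^s mod p:
Squares mod 1301: 212^1≡212, 212^2≡710, 212^4≡613, 212^8≡1081, 212^16≡263, 212^32≡216, 212^64≡1121, 212^128≡1176, 212^256≡13
397 = 256 + 128 + 8 + 4 + 1, so 212^397 ≡ 13·1176·1081·613·212 ≡ 570 (mod 1301)
Squares mod 1301: 397^1≡397, 397^2≡188, 397^4≡217, 397^8≡253, 397^16≡260, 397^32≡1249, 397^64≡102, 397^128≡1297, 397^256≡16, 397^512≡256
861 = 512 + 256 + 64 + 16 + 8 + 4 + 1, so 397^861 ≡ 256·16·102·260·253·217·397 ≡ 837 (mod 1301)
570·837 = 477090 ≡ 924 (mod 1301)
1125 ≠ 924, so verification fails.

invalid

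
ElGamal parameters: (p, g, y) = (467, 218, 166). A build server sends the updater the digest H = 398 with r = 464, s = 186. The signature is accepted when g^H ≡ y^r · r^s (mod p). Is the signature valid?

Left side g^H mod p:
218^2 = 47524 ≡ 357
218^4 ≡ 357^2 = 127449 ≡ 425
218^8 ≡ 425^2 = 180625 ≡ 363
218^16 ≡ 363^2 = 131769 ≡ 75
218^32 ≡ 75^2 = 5625 ≡ 21
218^64 ≡ 21^2 = 441
218^128 ≡ 441^2 = 194481 ≡ 209
218^256 ≡ 209^2 = 43681 ≡ 250
398 = 256 + 128 + 8 + 4 + 2, so 218^398 ≡ 250·209·363·425·357 ≡ 334 (mod 467)
Right side y^r · r^s mod p:
166^2 = 27556 ≡ 3
166^4 ≡ 3^2 = 9
166^8 ≡ 9^2 = 81
166^16 ≡ 81^2 = 6561 ≡ 23
166^32 ≡ 23^2 = 529 ≡ 62
166^64 ≡ 62^2 = 3844 ≡ 108
166^128 ≡ 108^2 = 11664 ≡ 456
166^256 ≡ 456^2 = 207936 ≡ 121
464 = 256 + 128 + 64 + 16, so 166^464 ≡ 121·456·108·23 ≡ 156 (mod 467)
464^2 = 215296 ≡ 9
464^4 ≡ 9^2 = 81
464^8 ≡ 81^2 = 6561 ≡ 23
464^16 ≡ 23^2 = 529 ≡ 62
464^32 ≡ 62^2 = 3844 ≡ 108
464^64 ≡ 108^2 = 11664 ≡ 456
464^128 ≡ 456^2 = 207936 ≡ 121
186 = 128 + 32 + 16 + 8 + 2, so 464^186 ≡ 121·108·62·23·9 ≡ 68 (mod 467)
156·68 = 10608 ≡ 334 (mod 467)
334 ≡ 334 (mod 467), so the signature is genuine.

valid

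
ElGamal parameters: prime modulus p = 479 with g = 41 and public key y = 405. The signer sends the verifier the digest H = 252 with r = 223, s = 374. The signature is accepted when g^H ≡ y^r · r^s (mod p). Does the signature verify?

verifies

Left side g^H mod p:
Squares mod 479: 41^1≡41, 41^2≡244, 41^4≡140, 41^8≡440, 41^16≡84, 41^32≡350, 41^64≡355, 41^128≡48
252 = 128 + 64 + 32 + 16 + 8 + 4, so 41^252 ≡ 48·355·350·84·440·140 ≡ 167 (mod 479)
Right side y^r · r^s mod p:
Squares mod 479: 405^1≡405, 405^2≡207, 405^4≡218, 405^8≡103, 405^16≡71, 405^32≡251, 405^64≡252, 405^128≡276
223 = 128 + 64 + 16 + 8 + 4 + 2 + 1, so 405^223 ≡ 276·252·71·103·218·207·405 ≡ 27 (mod 479)
Squares mod 479: 223^1≡223, 223^2≡392, 223^4≡384, 223^8≡403, 223^16≡28, 223^32≡305, 223^64≡99, 223^128≡221, 223^256≡462
374 = 256 + 64 + 32 + 16 + 4 + 2, so 223^374 ≡ 462·99·305·28·384·392 ≡ 361 (mod 479)
27·361 = 9747 ≡ 167 (mod 479)
167 ≡ 167 (mod 479), so the signature is genuine.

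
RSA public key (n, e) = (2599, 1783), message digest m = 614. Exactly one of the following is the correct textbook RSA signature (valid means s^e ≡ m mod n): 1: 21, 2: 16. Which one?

2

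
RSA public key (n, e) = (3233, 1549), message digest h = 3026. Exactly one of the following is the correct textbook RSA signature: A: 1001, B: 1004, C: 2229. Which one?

Candidate A: Squares mod 3233: 1001^1≡1001, 1001^2≡3004, 1001^4≡713, 1001^8≡788, 1001^16≡208, 1001^32≡1235, 1001^64≡2482, 1001^128≡1459, 1001^256≡1367, 1001^512≡15, 1001^1024≡225; 1549 = 1024 + 512 + 8 + 4 + 1, so 1001^1549 ≡ 225·15·788·713·1001 ≡ 2421 (mod 3233)
Candidate B: Squares mod 3233: 1004^1≡1004, 1004^2≡2553, 1004^4≡81, 1004^8≡95, 1004^16≡2559, 1004^32≡1656, 1004^64≡752, 1004^128≡2962, 1004^256≡2315, 1004^512≡2144, 1004^1024≡2643; 1549 = 1024 + 512 + 8 + 4 + 1, so 1004^1549 ≡ 2643·2144·95·81·1004 ≡ 3026 (mod 3233)
  → matches h = 3026
Candidate C: Squares mod 3233: 2229^1≡2229, 2229^2≡2553, 2229^4≡81, 2229^8≡95, 2229^16≡2559, 2229^32≡1656, 2229^64≡752, 2229^128≡2962, 2229^256≡2315, 2229^512≡2144, 2229^1024≡2643; 1549 = 1024 + 512 + 8 + 4 + 1, so 2229^1549 ≡ 2643·2144·95·81·2229 ≡ 207 (mod 3233)

B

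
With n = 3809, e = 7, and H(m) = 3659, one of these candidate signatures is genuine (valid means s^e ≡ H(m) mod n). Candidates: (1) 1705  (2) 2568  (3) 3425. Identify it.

Candidate 1: Squares mod 3809: 1705^1≡1705, 1705^2≡758, 1705^4≡3214; 7 = 4 + 2 + 1, so 1705^7 ≡ 3214·758·1705 ≡ 297 (mod 3809)
Candidate 2: Squares mod 3809: 2568^1≡2568, 2568^2≡1245, 2568^4≡3571; 7 = 4 + 2 + 1, so 2568^7 ≡ 3571·1245·2568 ≡ 3659 (mod 3809)
  → matches H(m) = 3659
Candidate 3: Squares mod 3809: 3425^1≡3425, 3425^2≡2714, 3425^4≡2999; 7 = 4 + 2 + 1, so 3425^7 ≡ 2999·2714·3425 ≡ 553 (mod 3809)

2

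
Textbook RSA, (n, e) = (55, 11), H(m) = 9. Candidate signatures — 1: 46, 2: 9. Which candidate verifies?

2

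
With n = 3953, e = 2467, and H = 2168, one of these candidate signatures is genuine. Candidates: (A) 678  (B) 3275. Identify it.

B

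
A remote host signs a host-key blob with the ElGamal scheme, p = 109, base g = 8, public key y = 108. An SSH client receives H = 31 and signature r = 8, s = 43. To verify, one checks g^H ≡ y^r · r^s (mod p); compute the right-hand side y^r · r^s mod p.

101

Squares mod 109: 108^1≡108, 108^2≡1, 108^4≡1, 108^8≡1
108^8 ≡ 1 (mod 109)
Squares mod 109: 8^1≡8, 8^2≡64, 8^4≡63, 8^8≡45, 8^16≡63, 8^32≡45
43 = 32 + 8 + 2 + 1, so 8^43 ≡ 45·45·64·8 ≡ 101 (mod 109)
y^r · r^s ≡ 1·101 = 101 ≡ 101 (mod 109)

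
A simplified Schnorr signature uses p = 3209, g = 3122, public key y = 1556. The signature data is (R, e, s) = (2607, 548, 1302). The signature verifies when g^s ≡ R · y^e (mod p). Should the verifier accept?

g^s mod p:
3122^2 = 9746884 ≡ 1151
3122^4 ≡ 1151^2 = 1324801 ≡ 2693
3122^8 ≡ 2693^2 = 7252249 ≡ 3118
3122^16 ≡ 3118^2 = 9721924 ≡ 1863
3122^32 ≡ 1863^2 = 3470769 ≡ 1840
3122^64 ≡ 1840^2 = 3385600 ≡ 105
3122^128 ≡ 105^2 = 11025 ≡ 1398
3122^256 ≡ 1398^2 = 1954404 ≡ 123
3122^512 ≡ 123^2 = 15129 ≡ 2293
3122^1024 ≡ 2293^2 = 5257849 ≡ 1507
1302 = 1024 + 256 + 16 + 4 + 2, so 3122^1302 ≡ 1507·123·1863·2693·1151 ≡ 1065 (mod 3209)
R · y^e mod p:
1556^2 = 2421136 ≡ 1550
1556^4 ≡ 1550^2 = 2402500 ≡ 2168
1556^8 ≡ 2168^2 = 4700224 ≡ 2248
1556^16 ≡ 2248^2 = 5053504 ≡ 2538
1556^32 ≡ 2538^2 = 6441444 ≡ 981
1556^64 ≡ 981^2 = 962361 ≡ 2870
1556^128 ≡ 2870^2 = 8236900 ≡ 2606
1556^256 ≡ 2606^2 = 6791236 ≡ 992
1556^512 ≡ 992^2 = 984064 ≡ 2110
548 = 512 + 32 + 4, so 1556^548 ≡ 2110·981·2168 ≡ 3010 (mod 3209)
2607·3010 = 7847070 ≡ 1065 (mod 3209)
1065 ≡ 1065 (mod 3209); signature holds.

accept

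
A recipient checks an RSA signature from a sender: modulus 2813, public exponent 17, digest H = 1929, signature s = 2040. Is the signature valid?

s^2 ≡ 2040^2 = 4161600 ≡ 1173
s^4 ≡ 1173^2 = 1375929 ≡ 372
s^8 ≡ 372^2 = 138384 ≡ 547
s^16 ≡ 547^2 = 299209 ≡ 1031
17 = 16 + 1, so s^17 ≡ 1031·2040 ≡ 1929 (mod 2813)
s^17 mod 2813 = 1929 matches H.

valid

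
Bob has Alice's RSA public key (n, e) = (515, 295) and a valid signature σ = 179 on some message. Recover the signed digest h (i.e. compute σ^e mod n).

409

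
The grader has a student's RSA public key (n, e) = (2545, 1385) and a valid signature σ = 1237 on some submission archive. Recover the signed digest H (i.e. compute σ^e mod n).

σ^1385 mod 2545 = 112

112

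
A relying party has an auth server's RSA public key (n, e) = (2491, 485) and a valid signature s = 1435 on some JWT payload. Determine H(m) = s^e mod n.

Squares mod 2491: s^1≡1435, s^2≡1659, s^4≡2217, s^8≡346, s^16≡148, s^32≡1976, s^64≡1179, s^128≡63, s^256≡1478
485 = 256 + 128 + 64 + 32 + 4 + 1, so s^485 ≡ 1478·63·1179·1976·2217·1435 ≡ 2129 (mod 2491)

2129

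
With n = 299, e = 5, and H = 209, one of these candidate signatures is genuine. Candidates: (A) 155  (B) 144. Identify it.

Candidate A: Squares mod 299: 155^1≡155, 155^2≡105, 155^4≡261; 5 = 4 + 1, so 155^5 ≡ 261·155 ≡ 90 (mod 299)
Candidate B: Squares mod 299: 144^1≡144, 144^2≡105, 144^4≡261; 5 = 4 + 1, so 144^5 ≡ 261·144 ≡ 209 (mod 299)
  → matches H = 209

B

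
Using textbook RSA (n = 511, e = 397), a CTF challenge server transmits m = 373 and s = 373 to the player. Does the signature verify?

verifies

Squares mod 511: s^1≡373, s^2≡137, s^4≡373, s^8≡137, s^16≡373, s^32≡137, s^64≡373, s^128≡137, s^256≡373
397 = 256 + 128 + 8 + 4 + 1, so s^397 ≡ 373·137·137·373·373 ≡ 373 (mod 511)
Since 373 equals the digest 373, verification succeeds.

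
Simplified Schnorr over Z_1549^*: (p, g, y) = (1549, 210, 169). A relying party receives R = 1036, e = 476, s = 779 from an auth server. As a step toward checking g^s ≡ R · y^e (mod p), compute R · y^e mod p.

169^2 = 28561 ≡ 679
169^4 ≡ 679^2 = 461041 ≡ 988
169^8 ≡ 988^2 = 976144 ≡ 274
169^16 ≡ 274^2 = 75076 ≡ 724
169^32 ≡ 724^2 = 524176 ≡ 614
169^64 ≡ 614^2 = 376996 ≡ 589
169^128 ≡ 589^2 = 346921 ≡ 1494
169^256 ≡ 1494^2 = 2232036 ≡ 1476
476 = 256 + 128 + 64 + 16 + 8 + 4, so 169^476 ≡ 1476·1494·589·724·274·988 ≡ 1252 (mod 1549)
R · y^e ≡ 1036·1252 = 1297072 ≡ 559 (mod 1549)

559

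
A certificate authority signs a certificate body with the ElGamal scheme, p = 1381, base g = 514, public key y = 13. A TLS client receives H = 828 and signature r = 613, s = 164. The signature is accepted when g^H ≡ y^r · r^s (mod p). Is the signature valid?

valid

Left side g^H mod p:
Squares mod 1381: 514^1≡514, 514^2≡425, 514^4≡1095, 514^8≡317, 514^16≡1057, 514^32≡20, 514^64≡400, 514^128≡1185, 514^256≡1129, 514^512≡1359
828 = 512 + 256 + 32 + 16 + 8 + 4, so 514^828 ≡ 1359·1129·20·1057·317·1095 ≡ 1 (mod 1381)
Right side y^r · r^s mod p:
Squares mod 1381: 13^1≡13, 13^2≡169, 13^4≡941, 13^8≡260, 13^16≡1312, 13^32≡618, 13^64≡768, 13^128≡137, 13^256≡816, 13^512≡214
613 = 512 + 64 + 32 + 4 + 1, so 13^613 ≡ 214·768·618·941·13 ≡ 1057 (mod 1381)
Squares mod 1381: 613^1≡613, 613^2≡137, 613^4≡816, 613^8≡214, 613^16≡223, 613^32≡13, 613^64≡169, 613^128≡941
164 = 128 + 32 + 4, so 613^164 ≡ 941·13·816 ≡ 260 (mod 1381)
1057·260 = 274820 ≡ 1 (mod 1381)
1 ≡ 1 (mod 1381), so the signature is genuine.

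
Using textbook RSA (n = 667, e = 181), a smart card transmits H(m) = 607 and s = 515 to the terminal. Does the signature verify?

s^181 mod 667 = 468
468 ≠ 607, so verification fails.

does not verify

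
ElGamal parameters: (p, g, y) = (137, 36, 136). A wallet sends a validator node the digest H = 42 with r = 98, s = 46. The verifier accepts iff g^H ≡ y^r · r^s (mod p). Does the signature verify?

verifies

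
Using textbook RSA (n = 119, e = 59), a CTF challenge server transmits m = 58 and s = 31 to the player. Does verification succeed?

fails

Squares mod 119: s^1≡31, s^2≡9, s^4≡81, s^8≡16, s^16≡18, s^32≡86
59 = 32 + 16 + 8 + 2 + 1, so s^59 ≡ 86·18·16·9·31 ≡ 61 (mod 119)
The recovered value 61 does not match the digest 58.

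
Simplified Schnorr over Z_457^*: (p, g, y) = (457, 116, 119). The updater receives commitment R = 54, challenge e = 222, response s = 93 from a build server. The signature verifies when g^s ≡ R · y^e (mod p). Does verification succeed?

fails

g^s mod p:
116^93 mod 457 = 174
R · y^e mod p:
119^222 mod 457 = 256
54·256 = 13824 ≡ 114 (mod 457)
174 ≠ 114; the check fails.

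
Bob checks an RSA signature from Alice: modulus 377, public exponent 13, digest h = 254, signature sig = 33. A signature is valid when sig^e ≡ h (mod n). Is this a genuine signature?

sig^2 ≡ 33^2 = 1089 ≡ 335
sig^4 ≡ 335^2 = 112225 ≡ 256
sig^8 ≡ 256^2 = 65536 ≡ 315
13 = 8 + 4 + 1, so sig^13 ≡ 315·256·33 ≡ 254 (mod 377)
sig^13 mod 377 = 254 matches h.

genuine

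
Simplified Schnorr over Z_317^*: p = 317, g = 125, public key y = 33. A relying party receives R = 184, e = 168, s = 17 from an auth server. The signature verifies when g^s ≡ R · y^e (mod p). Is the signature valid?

g^s mod p:
Squares mod 317: 125^1≡125, 125^2≡92, 125^4≡222, 125^8≡149, 125^16≡11
17 = 16 + 1, so 125^17 ≡ 11·125 ≡ 107 (mod 317)
R · y^e mod p:
Squares mod 317: 33^1≡33, 33^2≡138, 33^4≡24, 33^8≡259, 33^16≡194, 33^32≡230, 33^64≡278, 33^128≡253
168 = 128 + 32 + 8, so 33^168 ≡ 253·230·259 ≡ 79 (mod 317)
184·79 = 14536 ≡ 271 (mod 317)
107 ≠ 271; the check fails.

invalid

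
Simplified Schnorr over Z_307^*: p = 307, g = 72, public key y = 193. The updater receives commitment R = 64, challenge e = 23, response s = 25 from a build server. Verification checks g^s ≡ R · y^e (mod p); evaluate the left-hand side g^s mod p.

298

72^2 = 5184 ≡ 272
72^4 ≡ 272^2 = 73984 ≡ 304
72^8 ≡ 304^2 = 92416 ≡ 9
72^16 ≡ 9^2 = 81
25 = 16 + 8 + 1, so 72^25 ≡ 81·9·72 ≡ 298 (mod 307)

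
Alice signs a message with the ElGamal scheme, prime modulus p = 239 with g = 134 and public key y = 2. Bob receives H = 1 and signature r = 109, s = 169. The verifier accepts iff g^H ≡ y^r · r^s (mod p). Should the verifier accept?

reject

Left side g^H mod p:
134^1 mod 239 = 134
Right side y^r · r^s mod p:
Squares mod 239: 2^1≡2, 2^2≡4, 2^4≡16, 2^8≡17, 2^16≡50, 2^32≡110, 2^64≡150
109 = 64 + 32 + 8 + 4 + 1, so 2^109 ≡ 150·110·17·16·2 ≡ 116 (mod 239)
Squares mod 239: 109^1≡109, 109^2≡170, 109^4≡220, 109^8≡122, 109^16≡66, 109^32≡54, 109^64≡48, 109^128≡153
169 = 128 + 32 + 8 + 1, so 109^169 ≡ 153·54·122·109 ≡ 15 (mod 239)
116·15 = 1740 ≡ 67 (mod 239)
134 ≠ 67, so verification fails.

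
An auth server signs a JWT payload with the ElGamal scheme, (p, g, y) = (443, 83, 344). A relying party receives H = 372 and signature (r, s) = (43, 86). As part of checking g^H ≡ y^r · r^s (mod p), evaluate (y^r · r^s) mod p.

284

Squares mod 443: 344^1≡344, 344^2≡55, 344^4≡367, 344^8≡17, 344^16≡289, 344^32≡237
43 = 32 + 8 + 2 + 1, so 344^43 ≡ 237·17·55·344 ≡ 341 (mod 443)
Squares mod 443: 43^1≡43, 43^2≡77, 43^4≡170, 43^8≡105, 43^16≡393, 43^32≡285, 43^64≡156
86 = 64 + 16 + 4 + 2, so 43^86 ≡ 156·393·170·77 ≡ 197 (mod 443)
y^r · r^s ≡ 341·197 = 67177 ≡ 284 (mod 443)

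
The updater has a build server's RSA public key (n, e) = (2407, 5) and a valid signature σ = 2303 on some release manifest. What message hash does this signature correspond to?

σ^2 ≡ 2303^2 = 5303809 ≡ 1188
σ^4 ≡ 1188^2 = 1411344 ≡ 842
5 = 4 + 1, so σ^5 ≡ 842·2303 ≡ 1491 (mod 2407)

1491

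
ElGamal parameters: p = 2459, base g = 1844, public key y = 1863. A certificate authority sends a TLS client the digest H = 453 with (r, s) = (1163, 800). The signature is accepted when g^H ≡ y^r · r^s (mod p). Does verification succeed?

Left side g^H mod p:
1844^453 mod 2459 = 1356
Right side y^r · r^s mod p:
1863^1163 mod 2459 = 2029
1163^800 mod 2459 = 1556
2029·1556 = 3157124 ≡ 2227 (mod 2459)
1356 ≠ 2227, so verification fails.

fails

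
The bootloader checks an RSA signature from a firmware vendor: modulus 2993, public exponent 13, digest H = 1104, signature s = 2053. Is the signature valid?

Squares mod 2993: s^1≡2053, s^2≡665, s^4≡2254, s^8≡1395
13 = 8 + 4 + 1, so s^13 ≡ 1395·2254·2053 ≡ 1104 (mod 2993)
1104 = H, so the signature checks out.

valid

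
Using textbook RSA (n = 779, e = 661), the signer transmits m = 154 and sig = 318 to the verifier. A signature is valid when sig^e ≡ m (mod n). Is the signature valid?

valid

sig^661 mod 779 = 154
154 = m, so the signature checks out.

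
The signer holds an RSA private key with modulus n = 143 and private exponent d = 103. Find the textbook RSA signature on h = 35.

Squares mod 143: h^1≡35, h^2≡81, h^4≡126, h^8≡3, h^16≡9, h^32≡81, h^64≡126
103 = 64 + 32 + 4 + 2 + 1, so h^103 ≡ 126·81·126·81·35 ≡ 74 (mod 143)

74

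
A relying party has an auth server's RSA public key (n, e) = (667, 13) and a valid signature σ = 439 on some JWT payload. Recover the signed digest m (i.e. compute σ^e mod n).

σ^2 ≡ 439^2 = 192721 ≡ 625
σ^4 ≡ 625^2 = 390625 ≡ 430
σ^8 ≡ 430^2 = 184900 ≡ 141
13 = 8 + 4 + 1, so σ^13 ≡ 141·430·439 ≡ 602 (mod 667)

602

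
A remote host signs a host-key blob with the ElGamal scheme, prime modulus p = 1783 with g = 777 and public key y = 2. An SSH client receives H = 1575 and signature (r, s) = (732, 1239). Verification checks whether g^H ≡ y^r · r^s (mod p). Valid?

yes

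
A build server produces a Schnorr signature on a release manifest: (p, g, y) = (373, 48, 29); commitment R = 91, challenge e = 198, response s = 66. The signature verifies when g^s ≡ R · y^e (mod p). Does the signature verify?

g^s mod p:
Squares mod 373: 48^1≡48, 48^2≡66, 48^4≡253, 48^8≡226, 48^16≡348, 48^32≡252, 48^64≡94
66 = 64 + 2, so 48^66 ≡ 94·66 ≡ 236 (mod 373)
R · y^e mod p:
Squares mod 373: 29^1≡29, 29^2≡95, 29^4≡73, 29^8≡107, 29^16≡259, 29^32≡314, 29^64≡124, 29^128≡83
198 = 128 + 64 + 4 + 2, so 29^198 ≡ 83·124·73·95 ≡ 351 (mod 373)
91·351 = 31941 ≡ 236 (mod 373)
236 ≡ 236 (mod 373); signature holds.

verifies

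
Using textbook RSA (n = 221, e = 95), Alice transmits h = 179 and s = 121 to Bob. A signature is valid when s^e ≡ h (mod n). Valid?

s^2 ≡ 121^2 = 14641 ≡ 55
s^4 ≡ 55^2 = 3025 ≡ 152
s^8 ≡ 152^2 = 23104 ≡ 120
s^16 ≡ 120^2 = 14400 ≡ 35
s^32 ≡ 35^2 = 1225 ≡ 120
s^64 ≡ 120^2 = 14400 ≡ 35
95 = 64 + 16 + 8 + 4 + 2 + 1, so s^95 ≡ 35·35·120·152·55·121 ≡ 179 (mod 221)
s^95 mod 221 = 179 matches h.

yes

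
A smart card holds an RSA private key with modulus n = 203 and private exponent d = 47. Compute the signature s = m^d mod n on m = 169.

36

m^2 ≡ 169^2 = 28561 ≡ 141
m^4 ≡ 141^2 = 19881 ≡ 190
m^8 ≡ 190^2 = 36100 ≡ 169
m^16 ≡ 169^2 = 28561 ≡ 141
m^32 ≡ 141^2 = 19881 ≡ 190
47 = 32 + 8 + 4 + 2 + 1, so m^47 ≡ 190·169·190·141·169 ≡ 36 (mod 203)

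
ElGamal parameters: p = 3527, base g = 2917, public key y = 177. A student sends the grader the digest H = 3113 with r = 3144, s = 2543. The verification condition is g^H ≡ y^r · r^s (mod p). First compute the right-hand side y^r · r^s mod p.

177^3144 mod 3527 = 2251
3144^2543 mod 3527 = 1165
y^r · r^s ≡ 2251·1165 = 2622415 ≡ 1854 (mod 3527)

1854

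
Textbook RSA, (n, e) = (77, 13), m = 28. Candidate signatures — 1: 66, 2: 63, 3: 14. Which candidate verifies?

Candidate 1: Squares mod 77: 66^1≡66, 66^2≡44, 66^4≡11, 66^8≡44; 13 = 8 + 4 + 1, so 66^13 ≡ 44·11·66 ≡ 66 (mod 77)
Candidate 2: Squares mod 77: 63^1≡63, 63^2≡42, 63^4≡70, 63^8≡49; 13 = 8 + 4 + 1, so 63^13 ≡ 49·70·63 ≡ 28 (mod 77)
  → matches m = 28
Candidate 3: Squares mod 77: 14^1≡14, 14^2≡42, 14^4≡70, 14^8≡49; 13 = 8 + 4 + 1, so 14^13 ≡ 49·70·14 ≡ 49 (mod 77)

2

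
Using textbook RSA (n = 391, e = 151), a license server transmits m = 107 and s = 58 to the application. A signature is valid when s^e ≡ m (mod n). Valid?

s^2 ≡ 58^2 = 3364 ≡ 236
s^4 ≡ 236^2 = 55696 ≡ 174
s^8 ≡ 174^2 = 30276 ≡ 169
s^16 ≡ 169^2 = 28561 ≡ 18
s^32 ≡ 18^2 = 324
s^64 ≡ 324^2 = 104976 ≡ 188
s^128 ≡ 188^2 = 35344 ≡ 154
151 = 128 + 16 + 4 + 2 + 1, so s^151 ≡ 154·18·174·236·58 ≡ 284 (mod 391)
s^151 mod 391 = 284, but m = 107.

no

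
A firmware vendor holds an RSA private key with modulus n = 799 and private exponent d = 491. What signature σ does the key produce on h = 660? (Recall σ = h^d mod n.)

h^2 ≡ 660^2 = 435600 ≡ 145
h^4 ≡ 145^2 = 21025 ≡ 251
h^8 ≡ 251^2 = 63001 ≡ 679
h^16 ≡ 679^2 = 461041 ≡ 18
h^32 ≡ 18^2 = 324
h^64 ≡ 324^2 = 104976 ≡ 307
h^128 ≡ 307^2 = 94249 ≡ 766
h^256 ≡ 766^2 = 586756 ≡ 290
491 = 256 + 128 + 64 + 32 + 8 + 2 + 1, so h^491 ≡ 290·766·307·324·679·145·660 ≡ 350 (mod 799)

350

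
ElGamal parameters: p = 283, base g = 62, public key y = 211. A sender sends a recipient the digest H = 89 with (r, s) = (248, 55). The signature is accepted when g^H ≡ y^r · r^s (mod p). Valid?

yes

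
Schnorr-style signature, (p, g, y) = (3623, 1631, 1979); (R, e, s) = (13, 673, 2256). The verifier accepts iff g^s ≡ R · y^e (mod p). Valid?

g^s mod p:
1631^2 = 2660161 ≡ 879
1631^4 ≡ 879^2 = 772641 ≡ 942
1631^8 ≡ 942^2 = 887364 ≡ 3352
1631^16 ≡ 3352^2 = 11235904 ≡ 981
1631^32 ≡ 981^2 = 962361 ≡ 2266
1631^64 ≡ 2266^2 = 5134756 ≡ 965
1631^128 ≡ 965^2 = 931225 ≡ 114
1631^256 ≡ 114^2 = 12996 ≡ 2127
1631^512 ≡ 2127^2 = 4524129 ≡ 2625
1631^1024 ≡ 2625^2 = 6890625 ≡ 3302
1631^2048 ≡ 3302^2 = 10903204 ≡ 1597
2256 = 2048 + 128 + 64 + 16, so 1631^2256 ≡ 1597·114·965·981 ≡ 578 (mod 3623)
R · y^e mod p:
1979^2 = 3916441 ≡ 3601
1979^4 ≡ 3601^2 = 12967201 ≡ 484
1979^8 ≡ 484^2 = 234256 ≡ 2384
1979^16 ≡ 2384^2 = 5683456 ≡ 2592
1979^32 ≡ 2592^2 = 6718464 ≡ 1422
1979^64 ≡ 1422^2 = 2022084 ≡ 450
1979^128 ≡ 450^2 = 202500 ≡ 3235
1979^256 ≡ 3235^2 = 10465225 ≡ 2001
1979^512 ≡ 2001^2 = 4004001 ≡ 586
673 = 512 + 128 + 32 + 1, so 1979^673 ≡ 586·3235·1422·1979 ≡ 448 (mod 3623)
13·448 = 5824 ≡ 2201 (mod 3623)
578 ≠ 2201; the check fails.

no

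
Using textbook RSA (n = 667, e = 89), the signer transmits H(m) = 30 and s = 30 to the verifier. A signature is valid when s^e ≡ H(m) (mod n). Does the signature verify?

verifies

Squares mod 667: s^1≡30, s^2≡233, s^4≡262, s^8≡610, s^16≡581, s^32≡59, s^64≡146
89 = 64 + 16 + 8 + 1, so s^89 ≡ 146·581·610·30 ≡ 30 (mod 667)
Since 30 equals the digest 30, verification succeeds.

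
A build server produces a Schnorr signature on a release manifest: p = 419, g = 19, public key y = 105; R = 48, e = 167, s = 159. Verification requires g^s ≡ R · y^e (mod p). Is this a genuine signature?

forged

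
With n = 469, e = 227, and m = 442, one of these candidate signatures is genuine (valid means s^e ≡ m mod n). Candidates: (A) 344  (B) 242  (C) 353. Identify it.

Candidate A: Squares mod 469: 344^1≡344, 344^2≡148, 344^4≡330, 344^8≡92, 344^16≡22, 344^32≡15, 344^64≡225, 344^128≡442; 227 = 128 + 64 + 32 + 2 + 1, so 344^227 ≡ 442·225·15·148·344 ≡ 442 (mod 469)
  → matches m = 442
Candidate B: Squares mod 469: 242^1≡242, 242^2≡408, 242^4≡438, 242^8≡23, 242^16≡60, 242^32≡317, 242^64≡123, 242^128≡121; 227 = 128 + 64 + 32 + 2 + 1, so 242^227 ≡ 121·123·317·408·242 ≡ 415 (mod 469)
Candidate C: Squares mod 469: 353^1≡353, 353^2≡324, 353^4≡389, 353^8≡303, 353^16≡354, 353^32≡93, 353^64≡207, 353^128≡170; 227 = 128 + 64 + 32 + 2 + 1, so 353^227 ≡ 170·207·93·324·353 ≡ 299 (mod 469)

A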